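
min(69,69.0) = 69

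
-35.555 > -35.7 True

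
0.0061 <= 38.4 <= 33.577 False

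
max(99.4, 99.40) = 99.40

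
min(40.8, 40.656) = 40.656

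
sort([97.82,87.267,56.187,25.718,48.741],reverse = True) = [97.82,87.267,56.187,48.741,25.718]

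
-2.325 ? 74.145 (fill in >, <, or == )<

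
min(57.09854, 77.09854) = 57.09854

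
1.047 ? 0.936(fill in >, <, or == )>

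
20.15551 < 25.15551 True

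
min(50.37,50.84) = 50.37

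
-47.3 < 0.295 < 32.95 True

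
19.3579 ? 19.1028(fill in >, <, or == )>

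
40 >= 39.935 True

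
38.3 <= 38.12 False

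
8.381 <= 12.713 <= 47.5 True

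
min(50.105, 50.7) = 50.105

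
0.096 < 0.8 True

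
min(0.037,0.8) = 0.037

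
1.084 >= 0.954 True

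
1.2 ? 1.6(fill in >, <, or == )<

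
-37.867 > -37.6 False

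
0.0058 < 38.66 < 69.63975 True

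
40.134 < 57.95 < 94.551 True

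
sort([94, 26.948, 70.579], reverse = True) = [94, 70.579, 26.948]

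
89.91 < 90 True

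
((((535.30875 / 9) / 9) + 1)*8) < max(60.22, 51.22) False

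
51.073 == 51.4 False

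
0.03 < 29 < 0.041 False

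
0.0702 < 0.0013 False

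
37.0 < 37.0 False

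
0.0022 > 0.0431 False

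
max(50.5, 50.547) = 50.547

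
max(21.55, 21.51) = 21.55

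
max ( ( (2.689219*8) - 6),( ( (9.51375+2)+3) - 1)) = 15.513752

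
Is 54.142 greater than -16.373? Yes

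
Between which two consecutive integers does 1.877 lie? 1 and 2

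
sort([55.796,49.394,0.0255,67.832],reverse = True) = [67.832,55.796,49.394,0.0255]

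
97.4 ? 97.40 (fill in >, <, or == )==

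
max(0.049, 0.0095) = 0.049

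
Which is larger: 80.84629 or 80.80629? 80.84629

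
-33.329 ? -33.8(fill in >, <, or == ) >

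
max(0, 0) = 0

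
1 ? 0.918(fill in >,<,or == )>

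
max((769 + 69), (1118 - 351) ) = 838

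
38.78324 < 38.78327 True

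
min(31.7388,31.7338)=31.7338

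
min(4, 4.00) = 4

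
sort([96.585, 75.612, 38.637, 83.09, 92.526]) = [38.637, 75.612, 83.09, 92.526, 96.585]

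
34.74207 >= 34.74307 False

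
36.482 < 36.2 False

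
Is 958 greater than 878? Yes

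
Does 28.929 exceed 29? No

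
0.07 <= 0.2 True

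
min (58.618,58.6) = 58.6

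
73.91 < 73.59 False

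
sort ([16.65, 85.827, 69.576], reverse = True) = [85.827, 69.576, 16.65]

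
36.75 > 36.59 True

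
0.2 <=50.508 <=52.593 True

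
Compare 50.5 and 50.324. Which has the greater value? 50.5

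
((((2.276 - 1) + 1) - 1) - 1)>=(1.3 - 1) False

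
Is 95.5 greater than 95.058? Yes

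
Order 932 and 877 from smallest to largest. 877, 932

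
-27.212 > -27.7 True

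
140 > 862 False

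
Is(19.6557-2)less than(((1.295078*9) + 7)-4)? No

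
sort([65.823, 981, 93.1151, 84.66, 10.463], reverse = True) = [981, 93.1151, 84.66, 65.823, 10.463]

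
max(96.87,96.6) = 96.87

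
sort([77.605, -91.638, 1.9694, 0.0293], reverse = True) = [77.605, 1.9694, 0.0293, -91.638]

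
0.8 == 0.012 False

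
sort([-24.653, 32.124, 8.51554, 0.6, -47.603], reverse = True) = [32.124, 8.51554, 0.6, -24.653, -47.603]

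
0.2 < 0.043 False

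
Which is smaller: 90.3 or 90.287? 90.287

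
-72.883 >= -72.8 False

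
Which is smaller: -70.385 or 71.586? -70.385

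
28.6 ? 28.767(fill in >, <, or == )<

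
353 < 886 True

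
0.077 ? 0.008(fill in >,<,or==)>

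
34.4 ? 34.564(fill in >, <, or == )<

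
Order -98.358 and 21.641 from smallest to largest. -98.358, 21.641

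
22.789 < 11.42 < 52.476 False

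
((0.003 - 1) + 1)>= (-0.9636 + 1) False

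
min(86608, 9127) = 9127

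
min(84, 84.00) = 84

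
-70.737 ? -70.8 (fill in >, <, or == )>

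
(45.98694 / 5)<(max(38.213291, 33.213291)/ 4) True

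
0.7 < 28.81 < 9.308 False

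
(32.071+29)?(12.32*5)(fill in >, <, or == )<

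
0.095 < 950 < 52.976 False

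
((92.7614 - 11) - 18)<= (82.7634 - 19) True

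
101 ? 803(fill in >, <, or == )<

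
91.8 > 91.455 True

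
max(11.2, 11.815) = 11.815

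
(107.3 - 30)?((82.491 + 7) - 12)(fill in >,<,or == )<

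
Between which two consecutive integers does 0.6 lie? 0 and 1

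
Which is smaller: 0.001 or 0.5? 0.001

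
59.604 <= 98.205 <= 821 True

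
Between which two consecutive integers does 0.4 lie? 0 and 1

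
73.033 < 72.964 False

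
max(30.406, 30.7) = 30.7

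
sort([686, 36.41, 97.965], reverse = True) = [686, 97.965, 36.41]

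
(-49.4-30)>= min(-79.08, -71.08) False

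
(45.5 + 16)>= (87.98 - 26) False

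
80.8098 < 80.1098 False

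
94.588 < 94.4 False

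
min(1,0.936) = 0.936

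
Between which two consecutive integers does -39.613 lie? -40 and -39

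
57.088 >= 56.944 True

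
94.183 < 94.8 True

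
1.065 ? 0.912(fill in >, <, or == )>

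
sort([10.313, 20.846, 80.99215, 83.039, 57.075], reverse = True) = [83.039, 80.99215, 57.075, 20.846, 10.313]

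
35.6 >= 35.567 True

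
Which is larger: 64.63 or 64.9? 64.9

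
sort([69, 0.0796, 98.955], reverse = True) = [98.955, 69, 0.0796]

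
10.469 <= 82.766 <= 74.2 False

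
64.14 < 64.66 True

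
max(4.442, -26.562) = 4.442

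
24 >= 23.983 True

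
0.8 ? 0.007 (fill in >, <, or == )>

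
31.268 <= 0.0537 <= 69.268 False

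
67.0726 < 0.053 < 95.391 False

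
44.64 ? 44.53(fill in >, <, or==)>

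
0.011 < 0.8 True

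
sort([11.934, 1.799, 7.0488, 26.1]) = [1.799, 7.0488, 11.934, 26.1]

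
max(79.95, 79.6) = 79.95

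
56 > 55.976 True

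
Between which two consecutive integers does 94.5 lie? 94 and 95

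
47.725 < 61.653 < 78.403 True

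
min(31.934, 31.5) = 31.5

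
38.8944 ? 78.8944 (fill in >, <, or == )<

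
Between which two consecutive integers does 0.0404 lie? 0 and 1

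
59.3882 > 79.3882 False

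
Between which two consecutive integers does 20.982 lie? 20 and 21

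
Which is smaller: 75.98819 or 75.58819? 75.58819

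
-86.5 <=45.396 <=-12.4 False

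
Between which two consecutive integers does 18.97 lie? 18 and 19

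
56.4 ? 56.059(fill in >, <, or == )>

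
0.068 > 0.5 False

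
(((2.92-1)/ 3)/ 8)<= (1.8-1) True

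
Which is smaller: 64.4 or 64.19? 64.19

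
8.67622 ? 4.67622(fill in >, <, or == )>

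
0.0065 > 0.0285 False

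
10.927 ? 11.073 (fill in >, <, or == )<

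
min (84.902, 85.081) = 84.902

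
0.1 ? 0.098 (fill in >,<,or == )>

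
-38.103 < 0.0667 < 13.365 True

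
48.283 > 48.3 False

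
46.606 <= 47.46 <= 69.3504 True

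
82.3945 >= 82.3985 False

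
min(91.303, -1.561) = -1.561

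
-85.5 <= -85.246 True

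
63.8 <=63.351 False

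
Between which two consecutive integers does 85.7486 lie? 85 and 86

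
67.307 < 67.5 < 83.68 True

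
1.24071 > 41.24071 False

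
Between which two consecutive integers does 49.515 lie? 49 and 50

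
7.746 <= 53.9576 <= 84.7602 True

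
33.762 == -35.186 False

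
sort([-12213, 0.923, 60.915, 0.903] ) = [-12213, 0.903, 0.923, 60.915]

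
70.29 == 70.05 False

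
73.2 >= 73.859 False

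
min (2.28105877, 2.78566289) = 2.28105877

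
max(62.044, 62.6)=62.6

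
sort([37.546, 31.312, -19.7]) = [-19.7, 31.312, 37.546]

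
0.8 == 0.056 False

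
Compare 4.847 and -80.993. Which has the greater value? 4.847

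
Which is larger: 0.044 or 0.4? 0.4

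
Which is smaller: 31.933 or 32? 31.933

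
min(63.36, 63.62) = 63.36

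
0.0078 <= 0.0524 True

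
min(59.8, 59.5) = 59.5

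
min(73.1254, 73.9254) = 73.1254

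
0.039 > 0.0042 True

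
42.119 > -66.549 True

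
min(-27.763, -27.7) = -27.763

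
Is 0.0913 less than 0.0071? No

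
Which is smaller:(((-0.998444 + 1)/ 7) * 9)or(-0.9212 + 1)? (((-0.998444 + 1)/ 7) * 9)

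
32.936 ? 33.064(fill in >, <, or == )<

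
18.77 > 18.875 False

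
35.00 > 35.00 False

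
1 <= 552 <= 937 True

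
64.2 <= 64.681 True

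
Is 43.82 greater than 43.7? Yes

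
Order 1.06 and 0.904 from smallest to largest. 0.904, 1.06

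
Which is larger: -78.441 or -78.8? -78.441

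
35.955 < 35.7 False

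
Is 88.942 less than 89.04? Yes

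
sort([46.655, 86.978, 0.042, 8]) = [0.042, 8, 46.655, 86.978]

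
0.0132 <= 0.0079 False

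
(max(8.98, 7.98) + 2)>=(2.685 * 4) True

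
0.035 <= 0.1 True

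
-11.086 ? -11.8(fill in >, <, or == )>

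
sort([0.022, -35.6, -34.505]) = [-35.6, -34.505, 0.022]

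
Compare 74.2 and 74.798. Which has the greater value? 74.798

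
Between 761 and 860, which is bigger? 860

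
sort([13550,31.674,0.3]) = [0.3,31.674,13550]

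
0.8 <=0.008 False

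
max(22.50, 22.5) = 22.5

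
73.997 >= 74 False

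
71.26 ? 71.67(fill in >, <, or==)<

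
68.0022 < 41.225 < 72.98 False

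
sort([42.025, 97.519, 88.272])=[42.025, 88.272, 97.519]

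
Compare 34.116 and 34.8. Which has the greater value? 34.8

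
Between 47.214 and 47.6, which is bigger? 47.6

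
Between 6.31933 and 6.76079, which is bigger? 6.76079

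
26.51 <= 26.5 False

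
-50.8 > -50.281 False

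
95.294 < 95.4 True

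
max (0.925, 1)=1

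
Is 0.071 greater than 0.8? No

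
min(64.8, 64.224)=64.224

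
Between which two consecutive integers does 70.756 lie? 70 and 71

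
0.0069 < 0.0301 True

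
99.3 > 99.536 False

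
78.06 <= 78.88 True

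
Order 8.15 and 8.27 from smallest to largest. 8.15, 8.27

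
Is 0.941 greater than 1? No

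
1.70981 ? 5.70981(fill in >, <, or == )<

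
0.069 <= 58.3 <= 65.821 True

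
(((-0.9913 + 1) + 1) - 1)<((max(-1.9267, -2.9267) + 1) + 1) True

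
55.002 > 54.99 True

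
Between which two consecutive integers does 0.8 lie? 0 and 1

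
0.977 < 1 True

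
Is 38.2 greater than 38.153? Yes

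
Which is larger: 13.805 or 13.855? 13.855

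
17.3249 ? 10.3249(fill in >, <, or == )>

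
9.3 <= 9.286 False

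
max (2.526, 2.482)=2.526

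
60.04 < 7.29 False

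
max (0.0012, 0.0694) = 0.0694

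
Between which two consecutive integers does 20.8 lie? 20 and 21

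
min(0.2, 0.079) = 0.079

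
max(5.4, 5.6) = 5.6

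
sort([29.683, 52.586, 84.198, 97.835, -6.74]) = [-6.74, 29.683, 52.586, 84.198, 97.835]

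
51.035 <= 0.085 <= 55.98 False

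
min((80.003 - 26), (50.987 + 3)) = 53.987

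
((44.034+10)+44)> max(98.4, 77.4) False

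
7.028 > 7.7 False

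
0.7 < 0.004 False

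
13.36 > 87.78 False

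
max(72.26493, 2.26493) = 72.26493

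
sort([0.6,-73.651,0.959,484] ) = [-73.651,0.6,0.959,484]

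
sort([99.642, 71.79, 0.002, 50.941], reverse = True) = [99.642, 71.79, 50.941, 0.002]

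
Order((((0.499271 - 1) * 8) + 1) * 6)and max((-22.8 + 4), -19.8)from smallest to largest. max((-22.8 + 4), -19.8), ((((0.499271 - 1) * 8) + 1) * 6)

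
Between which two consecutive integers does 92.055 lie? 92 and 93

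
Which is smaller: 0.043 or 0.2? 0.043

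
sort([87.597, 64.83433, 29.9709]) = [29.9709, 64.83433, 87.597]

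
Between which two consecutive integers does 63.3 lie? 63 and 64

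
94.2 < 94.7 True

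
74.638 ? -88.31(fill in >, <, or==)>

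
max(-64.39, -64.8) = -64.39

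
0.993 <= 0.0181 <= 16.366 False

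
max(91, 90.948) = 91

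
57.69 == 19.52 False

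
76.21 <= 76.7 True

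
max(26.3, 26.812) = 26.812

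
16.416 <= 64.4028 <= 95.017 True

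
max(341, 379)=379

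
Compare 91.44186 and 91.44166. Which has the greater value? 91.44186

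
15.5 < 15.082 False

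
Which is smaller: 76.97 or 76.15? 76.15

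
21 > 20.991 True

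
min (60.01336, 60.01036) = 60.01036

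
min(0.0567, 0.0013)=0.0013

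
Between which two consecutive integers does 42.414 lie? 42 and 43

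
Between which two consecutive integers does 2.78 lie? 2 and 3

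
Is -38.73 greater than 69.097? No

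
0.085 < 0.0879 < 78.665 True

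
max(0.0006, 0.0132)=0.0132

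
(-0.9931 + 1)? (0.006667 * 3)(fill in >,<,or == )<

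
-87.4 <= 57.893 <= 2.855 False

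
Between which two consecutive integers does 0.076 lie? 0 and 1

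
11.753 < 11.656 False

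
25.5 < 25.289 False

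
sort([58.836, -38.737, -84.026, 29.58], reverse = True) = [58.836, 29.58, -38.737, -84.026]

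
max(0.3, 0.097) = 0.3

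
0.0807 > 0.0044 True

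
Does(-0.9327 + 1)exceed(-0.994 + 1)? Yes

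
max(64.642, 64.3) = 64.642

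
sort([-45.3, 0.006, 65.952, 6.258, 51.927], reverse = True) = [65.952, 51.927, 6.258, 0.006, -45.3]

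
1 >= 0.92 True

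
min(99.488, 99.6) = 99.488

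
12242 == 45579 False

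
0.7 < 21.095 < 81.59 True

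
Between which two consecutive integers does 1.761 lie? 1 and 2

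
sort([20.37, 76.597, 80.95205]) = [20.37, 76.597, 80.95205]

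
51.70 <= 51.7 True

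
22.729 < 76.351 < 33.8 False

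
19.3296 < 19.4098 True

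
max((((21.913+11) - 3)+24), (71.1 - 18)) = 53.913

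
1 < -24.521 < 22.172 False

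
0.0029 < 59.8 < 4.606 False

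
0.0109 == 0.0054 False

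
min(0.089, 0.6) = 0.089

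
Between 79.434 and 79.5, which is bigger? 79.5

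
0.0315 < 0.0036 False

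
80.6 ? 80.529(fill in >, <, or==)>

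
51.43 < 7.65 False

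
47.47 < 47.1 False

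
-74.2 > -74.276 True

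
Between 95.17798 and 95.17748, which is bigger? 95.17798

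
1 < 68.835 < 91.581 True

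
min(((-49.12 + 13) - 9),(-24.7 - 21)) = -45.7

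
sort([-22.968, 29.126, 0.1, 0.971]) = [-22.968, 0.1, 0.971, 29.126]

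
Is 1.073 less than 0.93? No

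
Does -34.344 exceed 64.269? No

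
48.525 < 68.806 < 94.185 True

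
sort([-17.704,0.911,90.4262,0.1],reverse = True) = [90.4262,0.911,0.1,-17.704]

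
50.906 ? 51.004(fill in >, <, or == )<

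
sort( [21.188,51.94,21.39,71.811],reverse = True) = [71.811,51.94,21.39,21.188]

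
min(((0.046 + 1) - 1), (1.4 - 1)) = 0.046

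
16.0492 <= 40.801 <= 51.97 True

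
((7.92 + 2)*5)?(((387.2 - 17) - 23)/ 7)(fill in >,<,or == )==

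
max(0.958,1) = 1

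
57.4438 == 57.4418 False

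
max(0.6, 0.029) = 0.6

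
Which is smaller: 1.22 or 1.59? 1.22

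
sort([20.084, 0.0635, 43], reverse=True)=[43, 20.084, 0.0635]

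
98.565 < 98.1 False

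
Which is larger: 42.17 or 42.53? 42.53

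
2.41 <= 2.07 False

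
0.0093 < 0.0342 True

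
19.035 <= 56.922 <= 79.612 True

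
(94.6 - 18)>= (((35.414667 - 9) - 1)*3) True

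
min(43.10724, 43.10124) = 43.10124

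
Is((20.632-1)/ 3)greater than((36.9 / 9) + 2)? Yes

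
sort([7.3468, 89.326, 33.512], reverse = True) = [89.326, 33.512, 7.3468]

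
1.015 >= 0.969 True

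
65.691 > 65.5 True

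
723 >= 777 False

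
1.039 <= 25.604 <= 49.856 True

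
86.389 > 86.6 False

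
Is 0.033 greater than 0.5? No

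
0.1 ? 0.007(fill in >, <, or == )>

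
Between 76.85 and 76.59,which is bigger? 76.85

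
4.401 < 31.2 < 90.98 True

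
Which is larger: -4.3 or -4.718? -4.3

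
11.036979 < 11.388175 True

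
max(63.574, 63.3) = 63.574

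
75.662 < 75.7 True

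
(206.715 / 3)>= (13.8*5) False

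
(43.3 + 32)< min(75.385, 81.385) True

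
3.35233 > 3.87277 False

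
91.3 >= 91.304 False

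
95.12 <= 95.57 True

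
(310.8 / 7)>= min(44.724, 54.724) False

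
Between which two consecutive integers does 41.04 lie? 41 and 42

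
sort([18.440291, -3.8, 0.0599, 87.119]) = [-3.8, 0.0599, 18.440291, 87.119]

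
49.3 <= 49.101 False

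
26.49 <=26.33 False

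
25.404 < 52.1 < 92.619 True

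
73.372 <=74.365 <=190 True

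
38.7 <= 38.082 False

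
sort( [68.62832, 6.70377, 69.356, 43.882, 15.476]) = [6.70377, 15.476, 43.882, 68.62832, 69.356]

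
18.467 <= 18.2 False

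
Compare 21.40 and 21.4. They are equal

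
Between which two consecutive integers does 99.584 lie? 99 and 100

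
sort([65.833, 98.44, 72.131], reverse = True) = [98.44, 72.131, 65.833]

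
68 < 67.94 False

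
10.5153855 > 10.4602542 True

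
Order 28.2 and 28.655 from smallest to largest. 28.2, 28.655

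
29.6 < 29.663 True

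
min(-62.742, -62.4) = -62.742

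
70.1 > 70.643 False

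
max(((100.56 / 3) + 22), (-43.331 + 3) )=55.52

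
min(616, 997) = 616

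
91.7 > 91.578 True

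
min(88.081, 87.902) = 87.902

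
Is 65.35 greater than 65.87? No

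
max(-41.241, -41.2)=-41.2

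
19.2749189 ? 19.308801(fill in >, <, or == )<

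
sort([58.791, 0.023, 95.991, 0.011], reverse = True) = [95.991, 58.791, 0.023, 0.011]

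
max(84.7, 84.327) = 84.7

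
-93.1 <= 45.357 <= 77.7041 True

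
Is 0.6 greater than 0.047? Yes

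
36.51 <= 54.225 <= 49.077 False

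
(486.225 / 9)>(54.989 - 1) True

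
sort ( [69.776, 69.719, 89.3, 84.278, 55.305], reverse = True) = [89.3, 84.278, 69.776, 69.719, 55.305]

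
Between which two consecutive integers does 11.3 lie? 11 and 12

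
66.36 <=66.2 False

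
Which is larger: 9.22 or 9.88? 9.88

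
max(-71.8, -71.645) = -71.645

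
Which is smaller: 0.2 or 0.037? 0.037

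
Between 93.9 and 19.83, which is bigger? 93.9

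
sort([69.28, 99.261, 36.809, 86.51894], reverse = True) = [99.261, 86.51894, 69.28, 36.809]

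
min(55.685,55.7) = 55.685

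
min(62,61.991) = 61.991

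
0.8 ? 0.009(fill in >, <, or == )>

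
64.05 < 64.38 True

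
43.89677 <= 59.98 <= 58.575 False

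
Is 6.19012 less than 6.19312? Yes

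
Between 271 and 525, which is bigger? 525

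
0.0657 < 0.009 False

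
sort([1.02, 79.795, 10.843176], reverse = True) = [79.795, 10.843176, 1.02]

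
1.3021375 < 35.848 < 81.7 True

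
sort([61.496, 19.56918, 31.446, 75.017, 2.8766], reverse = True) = [75.017, 61.496, 31.446, 19.56918, 2.8766]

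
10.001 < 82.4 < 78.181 False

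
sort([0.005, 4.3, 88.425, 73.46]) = [0.005, 4.3, 73.46, 88.425]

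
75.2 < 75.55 True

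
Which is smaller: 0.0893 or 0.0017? 0.0017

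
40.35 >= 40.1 True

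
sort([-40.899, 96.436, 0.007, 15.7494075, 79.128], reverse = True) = [96.436, 79.128, 15.7494075, 0.007, -40.899]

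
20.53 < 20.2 False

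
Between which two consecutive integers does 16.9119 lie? 16 and 17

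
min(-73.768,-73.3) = -73.768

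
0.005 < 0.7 True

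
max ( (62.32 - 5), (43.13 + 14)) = 57.32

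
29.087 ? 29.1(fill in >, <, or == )<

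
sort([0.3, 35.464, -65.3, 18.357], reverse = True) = [35.464, 18.357, 0.3, -65.3]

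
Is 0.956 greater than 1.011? No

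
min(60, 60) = 60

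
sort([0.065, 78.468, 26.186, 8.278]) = [0.065, 8.278, 26.186, 78.468]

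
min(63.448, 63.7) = 63.448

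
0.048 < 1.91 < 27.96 True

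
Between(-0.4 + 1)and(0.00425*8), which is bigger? (-0.4 + 1)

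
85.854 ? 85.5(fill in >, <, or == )>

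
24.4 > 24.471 False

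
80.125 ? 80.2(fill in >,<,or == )<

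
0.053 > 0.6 False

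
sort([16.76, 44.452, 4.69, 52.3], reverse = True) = [52.3, 44.452, 16.76, 4.69]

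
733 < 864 True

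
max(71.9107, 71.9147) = 71.9147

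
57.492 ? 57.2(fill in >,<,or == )>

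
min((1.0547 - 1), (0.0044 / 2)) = 0.0022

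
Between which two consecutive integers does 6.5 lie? 6 and 7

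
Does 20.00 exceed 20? No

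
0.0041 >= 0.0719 False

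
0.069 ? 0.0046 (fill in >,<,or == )>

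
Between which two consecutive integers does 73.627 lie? 73 and 74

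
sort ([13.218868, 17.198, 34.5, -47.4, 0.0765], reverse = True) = [34.5, 17.198, 13.218868, 0.0765, -47.4]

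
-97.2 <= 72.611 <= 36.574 False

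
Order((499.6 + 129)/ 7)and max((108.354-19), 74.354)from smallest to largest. max((108.354-19), 74.354), ((499.6 + 129)/ 7)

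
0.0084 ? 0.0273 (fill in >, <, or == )<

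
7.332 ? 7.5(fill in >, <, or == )<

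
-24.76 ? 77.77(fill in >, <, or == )<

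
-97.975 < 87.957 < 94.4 True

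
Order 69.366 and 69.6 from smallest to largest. 69.366, 69.6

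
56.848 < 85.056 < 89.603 True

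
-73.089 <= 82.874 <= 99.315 True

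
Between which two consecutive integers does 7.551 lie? 7 and 8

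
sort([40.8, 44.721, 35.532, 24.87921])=[24.87921, 35.532, 40.8, 44.721]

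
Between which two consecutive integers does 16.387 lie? 16 and 17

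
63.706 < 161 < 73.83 False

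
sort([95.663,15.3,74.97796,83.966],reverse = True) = [95.663,83.966,74.97796,15.3]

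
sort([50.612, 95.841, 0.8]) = [0.8, 50.612, 95.841]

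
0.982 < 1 True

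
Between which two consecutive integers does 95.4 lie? 95 and 96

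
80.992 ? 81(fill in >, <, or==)<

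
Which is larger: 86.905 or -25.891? 86.905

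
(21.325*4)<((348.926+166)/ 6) True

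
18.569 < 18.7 True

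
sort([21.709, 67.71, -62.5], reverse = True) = [67.71, 21.709, -62.5]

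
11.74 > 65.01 False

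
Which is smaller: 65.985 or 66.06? 65.985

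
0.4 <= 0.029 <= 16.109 False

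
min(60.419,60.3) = 60.3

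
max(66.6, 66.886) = 66.886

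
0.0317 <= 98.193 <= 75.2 False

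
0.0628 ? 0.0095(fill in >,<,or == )>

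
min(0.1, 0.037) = 0.037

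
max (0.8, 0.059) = 0.8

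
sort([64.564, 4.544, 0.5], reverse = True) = [64.564, 4.544, 0.5]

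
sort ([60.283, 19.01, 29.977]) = [19.01, 29.977, 60.283]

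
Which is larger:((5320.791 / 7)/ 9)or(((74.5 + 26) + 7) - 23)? (((74.5 + 26) + 7) - 23)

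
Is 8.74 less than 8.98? Yes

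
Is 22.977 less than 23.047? Yes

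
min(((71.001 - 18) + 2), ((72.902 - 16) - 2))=54.902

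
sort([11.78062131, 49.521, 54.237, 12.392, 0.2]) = [0.2, 11.78062131, 12.392, 49.521, 54.237]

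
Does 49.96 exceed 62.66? No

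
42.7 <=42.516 False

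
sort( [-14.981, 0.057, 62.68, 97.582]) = [-14.981, 0.057, 62.68, 97.582]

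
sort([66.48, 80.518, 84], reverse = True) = [84, 80.518, 66.48]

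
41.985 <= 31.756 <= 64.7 False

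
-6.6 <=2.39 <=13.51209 True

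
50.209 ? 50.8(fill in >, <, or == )<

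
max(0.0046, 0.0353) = 0.0353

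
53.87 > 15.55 True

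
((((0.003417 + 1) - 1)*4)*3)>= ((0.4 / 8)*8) False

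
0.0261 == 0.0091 False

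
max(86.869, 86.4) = 86.869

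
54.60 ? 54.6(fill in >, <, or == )==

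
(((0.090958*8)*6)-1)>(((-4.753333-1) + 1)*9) True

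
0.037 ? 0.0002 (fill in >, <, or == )>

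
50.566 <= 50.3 False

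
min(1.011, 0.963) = 0.963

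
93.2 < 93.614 True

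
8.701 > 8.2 True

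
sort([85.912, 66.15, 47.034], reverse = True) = [85.912, 66.15, 47.034]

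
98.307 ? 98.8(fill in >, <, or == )<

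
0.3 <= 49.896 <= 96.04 True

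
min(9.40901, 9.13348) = 9.13348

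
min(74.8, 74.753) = 74.753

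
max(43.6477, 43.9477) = 43.9477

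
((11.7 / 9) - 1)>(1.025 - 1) True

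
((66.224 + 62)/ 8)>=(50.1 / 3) False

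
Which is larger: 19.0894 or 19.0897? 19.0897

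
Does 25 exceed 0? Yes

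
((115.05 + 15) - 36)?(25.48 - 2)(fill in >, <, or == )>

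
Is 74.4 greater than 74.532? No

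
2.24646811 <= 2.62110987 True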